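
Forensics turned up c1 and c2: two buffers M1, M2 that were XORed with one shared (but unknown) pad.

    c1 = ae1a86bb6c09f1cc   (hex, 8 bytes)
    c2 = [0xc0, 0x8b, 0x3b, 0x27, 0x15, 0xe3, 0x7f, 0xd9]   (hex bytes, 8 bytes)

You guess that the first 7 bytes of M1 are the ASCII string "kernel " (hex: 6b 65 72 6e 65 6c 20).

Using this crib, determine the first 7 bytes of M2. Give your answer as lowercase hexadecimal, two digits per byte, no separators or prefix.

First, c1 ⊕ c2 = (M1 ⊕ K) ⊕ (M2 ⊕ K) = M1 ⊕ M2, so the key drops out. Then M2 = (M1 ⊕ M2) ⊕ M1 over the first 7 bytes.
byte 0: (ae xor c0) xor 6b = 6e xor 6b = 05
byte 1: (1a xor 8b) xor 65 = 91 xor 65 = f4
byte 2: (86 xor 3b) xor 72 = bd xor 72 = cf
byte 3: (bb xor 27) xor 6e = 9c xor 6e = f2
byte 4: (6c xor 15) xor 65 = 79 xor 65 = 1c
byte 5: (09 xor e3) xor 6c = ea xor 6c = 86
byte 6: (f1 xor 7f) xor 20 = 8e xor 20 = ae

05f4cff21c86ae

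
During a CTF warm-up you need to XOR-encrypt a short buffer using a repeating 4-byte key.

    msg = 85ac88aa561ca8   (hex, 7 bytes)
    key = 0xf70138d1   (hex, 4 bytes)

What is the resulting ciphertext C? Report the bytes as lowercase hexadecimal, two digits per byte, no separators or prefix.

72adb07ba11d90

The 4-byte key repeats, so the effective keystream is f7 01 38 d1 f7 01 38.
byte 0: 85 ⊕ f7 = 72
byte 1: ac ⊕ 01 = ad
byte 2: 88 ⊕ 38 = b0
byte 3: aa ⊕ d1 = 7b
byte 4: 56 ⊕ f7 = a1
byte 5: 1c ⊕ 01 = 1d
byte 6: a8 ⊕ 38 = 90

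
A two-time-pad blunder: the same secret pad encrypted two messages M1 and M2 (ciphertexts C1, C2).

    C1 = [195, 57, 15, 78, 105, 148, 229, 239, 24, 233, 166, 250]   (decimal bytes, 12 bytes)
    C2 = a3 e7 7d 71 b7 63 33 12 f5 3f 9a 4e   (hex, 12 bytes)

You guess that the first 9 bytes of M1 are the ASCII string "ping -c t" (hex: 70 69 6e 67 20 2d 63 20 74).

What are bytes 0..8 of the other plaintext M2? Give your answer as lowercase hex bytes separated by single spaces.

10 b7 1c 58 fe da b5 dd 99

First, C1 ⊕ C2 = (M1 ⊕ K) ⊕ (M2 ⊕ K) = M1 ⊕ M2, so the key drops out. Then M2 = (M1 ⊕ M2) ⊕ M1 over the first 9 bytes.
byte 0: (c3 xor a3) xor 70 = 60 xor 70 = 10
byte 1: (39 xor e7) xor 69 = de xor 69 = b7
byte 2: (0f xor 7d) xor 6e = 72 xor 6e = 1c
byte 3: (4e xor 71) xor 67 = 3f xor 67 = 58
byte 4: (69 xor b7) xor 20 = de xor 20 = fe
byte 5: (94 xor 63) xor 2d = f7 xor 2d = da
byte 6: (e5 xor 33) xor 63 = d6 xor 63 = b5
byte 7: (ef xor 12) xor 20 = fd xor 20 = dd
byte 8: (18 xor f5) xor 74 = ed xor 74 = 99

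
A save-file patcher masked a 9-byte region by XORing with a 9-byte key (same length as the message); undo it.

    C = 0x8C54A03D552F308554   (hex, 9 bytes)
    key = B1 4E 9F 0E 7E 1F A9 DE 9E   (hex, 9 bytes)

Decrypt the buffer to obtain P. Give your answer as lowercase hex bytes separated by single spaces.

XOR is its own inverse, so applying the key byte-wise gives the result directly.
8c xor b1 = 3d
54 xor 4e = 1a
a0 xor 9f = 3f
3d xor 0e = 33
55 xor 7e = 2b
2f xor 1f = 30
30 xor a9 = 99
85 xor de = 5b
54 xor 9e = ca

3d 1a 3f 33 2b 30 99 5b ca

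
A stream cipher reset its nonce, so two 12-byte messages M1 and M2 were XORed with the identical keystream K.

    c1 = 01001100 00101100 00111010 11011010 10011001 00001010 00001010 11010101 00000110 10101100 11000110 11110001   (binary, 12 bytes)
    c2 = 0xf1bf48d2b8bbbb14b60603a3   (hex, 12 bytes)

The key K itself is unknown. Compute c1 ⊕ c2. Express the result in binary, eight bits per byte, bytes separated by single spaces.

c1 ⊕ c2 = (M1 ⊕ K) ⊕ (M2 ⊕ K) = M1 ⊕ M2 — the shared key cancels under XOR.
4c XOR f1 = bd
2c XOR bf = 93
3a XOR 48 = 72
da XOR d2 = 08
99 XOR b8 = 21
0a XOR bb = b1
0a XOR bb = b1
d5 XOR 14 = c1
06 XOR b6 = b0
ac XOR 06 = aa
c6 XOR 03 = c5
f1 XOR a3 = 52

10111101 10010011 01110010 00001000 00100001 10110001 10110001 11000001 10110000 10101010 11000101 01010010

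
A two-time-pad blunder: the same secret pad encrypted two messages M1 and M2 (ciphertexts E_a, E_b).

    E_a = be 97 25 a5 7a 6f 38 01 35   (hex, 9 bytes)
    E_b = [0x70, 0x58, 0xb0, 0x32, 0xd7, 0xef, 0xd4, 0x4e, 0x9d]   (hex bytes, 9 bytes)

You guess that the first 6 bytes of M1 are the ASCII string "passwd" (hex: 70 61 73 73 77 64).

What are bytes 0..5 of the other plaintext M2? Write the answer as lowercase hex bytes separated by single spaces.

be ae e6 e4 da e4

First, E_a ⊕ E_b = (M1 ⊕ K) ⊕ (M2 ⊕ K) = M1 ⊕ M2, so the key drops out. Then M2 = (M1 ⊕ M2) ⊕ M1 over the first 6 bytes.
byte 0: (be xor 70) xor 70 = ce xor 70 = be
byte 1: (97 xor 58) xor 61 = cf xor 61 = ae
byte 2: (25 xor b0) xor 73 = 95 xor 73 = e6
byte 3: (a5 xor 32) xor 73 = 97 xor 73 = e4
byte 4: (7a xor d7) xor 77 = ad xor 77 = da
byte 5: (6f xor ef) xor 64 = 80 xor 64 = e4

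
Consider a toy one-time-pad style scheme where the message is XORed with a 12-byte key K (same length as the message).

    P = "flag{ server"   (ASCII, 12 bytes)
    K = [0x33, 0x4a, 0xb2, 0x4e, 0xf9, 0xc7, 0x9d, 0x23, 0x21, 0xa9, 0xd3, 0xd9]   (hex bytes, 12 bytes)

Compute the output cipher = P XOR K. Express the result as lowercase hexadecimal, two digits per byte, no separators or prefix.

5526d32982e7ee4653dfb6ab

XOR is its own inverse, so applying the key byte-wise gives the result directly.
66 ⊕ 33 = 55
6c ⊕ 4a = 26
61 ⊕ b2 = d3
67 ⊕ 4e = 29
7b ⊕ f9 = 82
20 ⊕ c7 = e7
73 ⊕ 9d = ee
65 ⊕ 23 = 46
72 ⊕ 21 = 53
76 ⊕ a9 = df
65 ⊕ d3 = b6
72 ⊕ d9 = ab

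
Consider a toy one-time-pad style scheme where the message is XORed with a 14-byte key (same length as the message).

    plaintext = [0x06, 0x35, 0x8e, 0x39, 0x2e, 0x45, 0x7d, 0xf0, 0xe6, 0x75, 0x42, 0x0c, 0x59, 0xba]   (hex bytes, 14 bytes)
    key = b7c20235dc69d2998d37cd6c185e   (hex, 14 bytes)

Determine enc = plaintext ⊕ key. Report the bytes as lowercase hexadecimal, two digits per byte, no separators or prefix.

b1f78c0cf22caf696b428f6041e4

XOR is its own inverse, so applying the key byte-wise gives the result directly.
byte 0: 06 ^ b7 = b1
byte 1: 35 ^ c2 = f7
byte 2: 8e ^ 02 = 8c
byte 3: 39 ^ 35 = 0c
byte 4: 2e ^ dc = f2
byte 5: 45 ^ 69 = 2c
byte 6: 7d ^ d2 = af
byte 7: f0 ^ 99 = 69
byte 8: e6 ^ 8d = 6b
byte 9: 75 ^ 37 = 42
byte 10: 42 ^ cd = 8f
byte 11: 0c ^ 6c = 60
byte 12: 59 ^ 18 = 41
byte 13: ba ^ 5e = e4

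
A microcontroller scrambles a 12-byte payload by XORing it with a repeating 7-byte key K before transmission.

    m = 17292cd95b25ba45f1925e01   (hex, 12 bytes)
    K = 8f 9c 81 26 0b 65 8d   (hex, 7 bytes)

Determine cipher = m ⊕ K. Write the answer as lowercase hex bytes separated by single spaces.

The 7-byte key repeats, so the effective keystream is 8f 9c 81 26 0b 65 8d 8f 9c 81 26 0b.
byte 0: 17 XOR 8f = 98
byte 1: 29 XOR 9c = b5
byte 2: 2c XOR 81 = ad
byte 3: d9 XOR 26 = ff
byte 4: 5b XOR 0b = 50
byte 5: 25 XOR 65 = 40
byte 6: ba XOR 8d = 37
byte 7: 45 XOR 8f = ca
byte 8: f1 XOR 9c = 6d
byte 9: 92 XOR 81 = 13
byte 10: 5e XOR 26 = 78
byte 11: 01 XOR 0b = 0a

98 b5 ad ff 50 40 37 ca 6d 13 78 0a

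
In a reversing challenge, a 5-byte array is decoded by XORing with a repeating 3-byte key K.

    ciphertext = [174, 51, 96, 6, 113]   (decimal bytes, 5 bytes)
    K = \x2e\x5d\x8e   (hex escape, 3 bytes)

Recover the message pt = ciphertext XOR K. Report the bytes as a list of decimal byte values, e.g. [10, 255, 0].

[128, 110, 238, 40, 44]

The 3-byte key repeats, so the effective keystream is 2e 5d 8e 2e 5d.
byte 0: ae XOR 2e = 80
byte 1: 33 XOR 5d = 6e
byte 2: 60 XOR 8e = ee
byte 3: 06 XOR 2e = 28
byte 4: 71 XOR 5d = 2c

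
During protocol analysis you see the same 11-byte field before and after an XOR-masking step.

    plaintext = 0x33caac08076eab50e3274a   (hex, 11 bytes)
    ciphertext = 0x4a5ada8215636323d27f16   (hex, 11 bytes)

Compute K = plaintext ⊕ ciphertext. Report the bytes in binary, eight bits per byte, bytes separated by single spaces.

01111001 10010000 01110110 10001010 00010010 00001101 11001000 01110011 00110001 01011000 01011100

Since ciphertext = plaintext ⊕ K, XORing both sides with plaintext gives K = plaintext ⊕ ciphertext.
byte 0: 33 xor 4a = 79
byte 1: ca xor 5a = 90
byte 2: ac xor da = 76
byte 3: 08 xor 82 = 8a
byte 4: 07 xor 15 = 12
byte 5: 6e xor 63 = 0d
byte 6: ab xor 63 = c8
byte 7: 50 xor 23 = 73
byte 8: e3 xor d2 = 31
byte 9: 27 xor 7f = 58
byte 10: 4a xor 16 = 5c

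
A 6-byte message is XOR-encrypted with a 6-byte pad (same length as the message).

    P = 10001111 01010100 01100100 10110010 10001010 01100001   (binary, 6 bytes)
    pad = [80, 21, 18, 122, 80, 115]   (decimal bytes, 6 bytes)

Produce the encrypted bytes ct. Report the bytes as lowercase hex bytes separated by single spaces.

df 41 76 c8 da 12

8f ^ 50 = df
54 ^ 15 = 41
64 ^ 12 = 76
b2 ^ 7a = c8
8a ^ 50 = da
61 ^ 73 = 12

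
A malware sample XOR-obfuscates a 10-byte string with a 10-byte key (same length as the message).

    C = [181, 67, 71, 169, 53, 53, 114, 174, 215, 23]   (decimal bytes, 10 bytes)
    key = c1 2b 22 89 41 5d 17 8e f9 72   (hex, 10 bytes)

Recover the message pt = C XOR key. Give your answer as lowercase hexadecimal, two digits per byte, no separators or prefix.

XOR is its own inverse, so applying the key byte-wise gives the result directly.
b5 ⊕ c1 = 74
43 ⊕ 2b = 68
47 ⊕ 22 = 65
a9 ⊕ 89 = 20
35 ⊕ 41 = 74
35 ⊕ 5d = 68
72 ⊕ 17 = 65
ae ⊕ 8e = 20
d7 ⊕ f9 = 2e
17 ⊕ 72 = 65

74686520746865202e65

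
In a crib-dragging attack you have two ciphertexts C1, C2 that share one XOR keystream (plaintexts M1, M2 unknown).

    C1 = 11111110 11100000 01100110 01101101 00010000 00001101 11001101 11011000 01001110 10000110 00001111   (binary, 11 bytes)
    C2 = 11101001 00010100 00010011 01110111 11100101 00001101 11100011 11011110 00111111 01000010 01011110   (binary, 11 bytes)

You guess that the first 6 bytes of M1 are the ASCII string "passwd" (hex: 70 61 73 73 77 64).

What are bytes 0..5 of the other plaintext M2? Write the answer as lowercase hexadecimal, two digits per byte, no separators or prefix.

First, C1 ⊕ C2 = (M1 ⊕ K) ⊕ (M2 ⊕ K) = M1 ⊕ M2, so the key drops out. Then M2 = (M1 ⊕ M2) ⊕ M1 over the first 6 bytes.
byte 0: (fe XOR e9) XOR 70 = 17 XOR 70 = 67
byte 1: (e0 XOR 14) XOR 61 = f4 XOR 61 = 95
byte 2: (66 XOR 13) XOR 73 = 75 XOR 73 = 06
byte 3: (6d XOR 77) XOR 73 = 1a XOR 73 = 69
byte 4: (10 XOR e5) XOR 77 = f5 XOR 77 = 82
byte 5: (0d XOR 0d) XOR 64 = 00 XOR 64 = 64

679506698264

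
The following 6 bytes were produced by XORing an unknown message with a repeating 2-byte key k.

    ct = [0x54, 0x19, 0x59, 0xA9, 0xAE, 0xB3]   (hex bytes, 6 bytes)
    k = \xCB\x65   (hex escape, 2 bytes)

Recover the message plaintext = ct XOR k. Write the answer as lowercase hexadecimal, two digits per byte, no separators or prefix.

The 2-byte key repeats, so the effective keystream is cb 65 cb 65 cb 65.
byte 0: 01010100 ^ 11001011 = 10011111
byte 1: 00011001 ^ 01100101 = 01111100
byte 2: 01011001 ^ 11001011 = 10010010
byte 3: 10101001 ^ 01100101 = 11001100
byte 4: 10101110 ^ 11001011 = 01100101
byte 5: 10110011 ^ 01100101 = 11010110

9f7c92cc65d6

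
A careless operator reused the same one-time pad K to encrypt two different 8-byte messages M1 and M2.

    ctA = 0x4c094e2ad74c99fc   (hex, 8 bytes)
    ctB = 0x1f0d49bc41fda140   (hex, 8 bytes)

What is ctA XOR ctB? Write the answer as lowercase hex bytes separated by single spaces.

ctA ⊕ ctB = (M1 ⊕ K) ⊕ (M2 ⊕ K) = M1 ⊕ M2 — the shared key cancels under XOR.
4c ^ 1f = 53
09 ^ 0d = 04
4e ^ 49 = 07
2a ^ bc = 96
d7 ^ 41 = 96
4c ^ fd = b1
99 ^ a1 = 38
fc ^ 40 = bc

53 04 07 96 96 b1 38 bc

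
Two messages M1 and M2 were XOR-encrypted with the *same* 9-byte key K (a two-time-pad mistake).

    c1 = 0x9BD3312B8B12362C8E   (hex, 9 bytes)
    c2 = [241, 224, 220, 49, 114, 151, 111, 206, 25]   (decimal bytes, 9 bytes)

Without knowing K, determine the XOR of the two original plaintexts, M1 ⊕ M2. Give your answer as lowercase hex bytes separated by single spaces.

6a 33 ed 1a f9 85 59 e2 97

c1 ⊕ c2 = (M1 ⊕ K) ⊕ (M2 ⊕ K) = M1 ⊕ M2 — the shared key cancels under XOR.
9b XOR f1 = 6a
d3 XOR e0 = 33
31 XOR dc = ed
2b XOR 31 = 1a
8b XOR 72 = f9
12 XOR 97 = 85
36 XOR 6f = 59
2c XOR ce = e2
8e XOR 19 = 97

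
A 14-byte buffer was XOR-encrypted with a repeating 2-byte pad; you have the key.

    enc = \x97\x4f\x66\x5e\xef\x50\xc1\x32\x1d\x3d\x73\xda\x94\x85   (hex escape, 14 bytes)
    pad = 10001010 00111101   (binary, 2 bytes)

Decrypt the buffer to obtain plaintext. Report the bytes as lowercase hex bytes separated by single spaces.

1d 72 ec 63 65 6d 4b 0f 97 00 f9 e7 1e b8

The 2-byte key repeats, so the effective keystream is 8a 3d 8a 3d 8a 3d 8a 3d 8a 3d 8a 3d 8a 3d.
byte 0: 151 ⊕ 138 =  29
byte 1:  79 ⊕  61 = 114
byte 2: 102 ⊕ 138 = 236
byte 3:  94 ⊕  61 =  99
byte 4: 239 ⊕ 138 = 101
byte 5:  80 ⊕  61 = 109
byte 6: 193 ⊕ 138 =  75
byte 7:  50 ⊕  61 =  15
byte 8:  29 ⊕ 138 = 151
byte 9:  61 ⊕  61 =   0
byte 10: 115 ⊕ 138 = 249
byte 11: 218 ⊕  61 = 231
byte 12: 148 ⊕ 138 =  30
byte 13: 133 ⊕  61 = 184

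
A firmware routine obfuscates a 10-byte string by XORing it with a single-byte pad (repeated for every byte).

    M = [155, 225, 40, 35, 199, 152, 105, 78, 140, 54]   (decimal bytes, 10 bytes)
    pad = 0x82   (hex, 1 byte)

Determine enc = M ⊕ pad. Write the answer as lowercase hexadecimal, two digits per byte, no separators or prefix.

1963aaa1451aebcc0eb4

The 1-byte key repeats, so the effective keystream is 82 82 82 82 82 82 82 82 82 82.
byte 0: 10011011 ^ 10000010 = 00011001
byte 1: 11100001 ^ 10000010 = 01100011
byte 2: 00101000 ^ 10000010 = 10101010
byte 3: 00100011 ^ 10000010 = 10100001
byte 4: 11000111 ^ 10000010 = 01000101
byte 5: 10011000 ^ 10000010 = 00011010
byte 6: 01101001 ^ 10000010 = 11101011
byte 7: 01001110 ^ 10000010 = 11001100
byte 8: 10001100 ^ 10000010 = 00001110
byte 9: 00110110 ^ 10000010 = 10110100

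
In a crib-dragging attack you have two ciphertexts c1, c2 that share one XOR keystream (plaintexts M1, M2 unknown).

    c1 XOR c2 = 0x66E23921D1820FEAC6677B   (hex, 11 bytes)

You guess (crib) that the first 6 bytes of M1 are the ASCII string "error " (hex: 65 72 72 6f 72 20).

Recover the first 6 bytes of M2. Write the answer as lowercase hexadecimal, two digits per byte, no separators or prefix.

03904b4ea3a2

Since c1 ⊕ c2 = M1 ⊕ M2, XORing with the guessed M1 bytes yields the corresponding M2 bytes: M2 = (c1 ⊕ c2) ⊕ M1.
66 ⊕ 65 = 03
e2 ⊕ 72 = 90
39 ⊕ 72 = 4b
21 ⊕ 6f = 4e
d1 ⊕ 72 = a3
82 ⊕ 20 = a2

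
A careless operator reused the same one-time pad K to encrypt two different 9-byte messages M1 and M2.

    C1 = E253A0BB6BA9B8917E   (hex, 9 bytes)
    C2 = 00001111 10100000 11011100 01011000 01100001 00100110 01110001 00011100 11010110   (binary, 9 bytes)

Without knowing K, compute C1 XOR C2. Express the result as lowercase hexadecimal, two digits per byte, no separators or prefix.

C1 ⊕ C2 = (M1 ⊕ K) ⊕ (M2 ⊕ K) = M1 ⊕ M2 — the shared key cancels under XOR.
e2 xor 0f = ed
53 xor a0 = f3
a0 xor dc = 7c
bb xor 58 = e3
6b xor 61 = 0a
a9 xor 26 = 8f
b8 xor 71 = c9
91 xor 1c = 8d
7e xor d6 = a8

edf37ce30a8fc98da8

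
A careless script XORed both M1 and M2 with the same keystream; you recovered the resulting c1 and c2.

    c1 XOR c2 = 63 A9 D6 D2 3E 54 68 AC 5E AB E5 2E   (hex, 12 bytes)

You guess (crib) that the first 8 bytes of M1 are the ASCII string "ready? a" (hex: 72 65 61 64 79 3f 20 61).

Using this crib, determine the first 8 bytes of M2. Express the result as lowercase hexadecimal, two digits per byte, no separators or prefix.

Since c1 ⊕ c2 = M1 ⊕ M2, XORing with the guessed M1 bytes yields the corresponding M2 bytes: M2 = (c1 ⊕ c2) ⊕ M1.
63 ^ 72 = 11
a9 ^ 65 = cc
d6 ^ 61 = b7
d2 ^ 64 = b6
3e ^ 79 = 47
54 ^ 3f = 6b
68 ^ 20 = 48
ac ^ 61 = cd

11ccb7b6476b48cd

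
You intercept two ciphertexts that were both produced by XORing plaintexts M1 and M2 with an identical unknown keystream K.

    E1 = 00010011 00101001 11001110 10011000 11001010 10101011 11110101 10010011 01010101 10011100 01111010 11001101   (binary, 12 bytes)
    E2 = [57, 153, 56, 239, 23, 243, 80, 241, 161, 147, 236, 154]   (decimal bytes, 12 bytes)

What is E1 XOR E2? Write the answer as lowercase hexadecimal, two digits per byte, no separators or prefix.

2ab0f677dd58a562f40f9657

E1 ⊕ E2 = (M1 ⊕ K) ⊕ (M2 ⊕ K) = M1 ⊕ M2 — the shared key cancels under XOR.
13 XOR 39 = 2a
29 XOR 99 = b0
ce XOR 38 = f6
98 XOR ef = 77
ca XOR 17 = dd
ab XOR f3 = 58
f5 XOR 50 = a5
93 XOR f1 = 62
55 XOR a1 = f4
9c XOR 93 = 0f
7a XOR ec = 96
cd XOR 9a = 57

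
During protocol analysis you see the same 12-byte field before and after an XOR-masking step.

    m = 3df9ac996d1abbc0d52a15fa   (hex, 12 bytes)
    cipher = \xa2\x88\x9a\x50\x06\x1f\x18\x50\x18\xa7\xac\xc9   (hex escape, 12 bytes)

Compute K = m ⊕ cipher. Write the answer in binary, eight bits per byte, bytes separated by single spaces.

10011111 01110001 00110110 11001001 01101011 00000101 10100011 10010000 11001101 10001101 10111001 00110011

Since cipher = m ⊕ K, XORing both sides with m gives K = m ⊕ cipher.
3d ^ a2 = 9f
f9 ^ 88 = 71
ac ^ 9a = 36
99 ^ 50 = c9
6d ^ 06 = 6b
1a ^ 1f = 05
bb ^ 18 = a3
c0 ^ 50 = 90
d5 ^ 18 = cd
2a ^ a7 = 8d
15 ^ ac = b9
fa ^ c9 = 33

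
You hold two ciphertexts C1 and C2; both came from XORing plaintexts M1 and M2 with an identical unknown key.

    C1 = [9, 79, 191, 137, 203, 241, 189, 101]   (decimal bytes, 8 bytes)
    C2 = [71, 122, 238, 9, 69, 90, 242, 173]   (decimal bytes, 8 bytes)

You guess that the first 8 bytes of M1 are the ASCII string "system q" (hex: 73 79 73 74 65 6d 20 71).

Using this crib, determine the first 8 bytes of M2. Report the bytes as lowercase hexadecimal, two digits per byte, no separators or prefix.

First, C1 ⊕ C2 = (M1 ⊕ K) ⊕ (M2 ⊕ K) = M1 ⊕ M2, so the key drops out. Then M2 = (M1 ⊕ M2) ⊕ M1 over the first 8 bytes.
byte 0: (09 XOR 47) XOR 73 = 4e XOR 73 = 3d
byte 1: (4f XOR 7a) XOR 79 = 35 XOR 79 = 4c
byte 2: (bf XOR ee) XOR 73 = 51 XOR 73 = 22
byte 3: (89 XOR 09) XOR 74 = 80 XOR 74 = f4
byte 4: (cb XOR 45) XOR 65 = 8e XOR 65 = eb
byte 5: (f1 XOR 5a) XOR 6d = ab XOR 6d = c6
byte 6: (bd XOR f2) XOR 20 = 4f XOR 20 = 6f
byte 7: (65 XOR ad) XOR 71 = c8 XOR 71 = b9

3d4c22f4ebc66fb9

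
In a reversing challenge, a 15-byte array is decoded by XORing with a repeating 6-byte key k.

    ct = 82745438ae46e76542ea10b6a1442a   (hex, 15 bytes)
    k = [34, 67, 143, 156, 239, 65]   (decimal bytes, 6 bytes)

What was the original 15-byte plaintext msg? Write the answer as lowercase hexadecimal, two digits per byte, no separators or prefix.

The 6-byte key repeats, so the effective keystream is 22 43 8f 9c ef 41 22 43 8f 9c ef 41 22 43 8f.
byte 0: 82 ⊕ 22 = a0
byte 1: 74 ⊕ 43 = 37
byte 2: 54 ⊕ 8f = db
byte 3: 38 ⊕ 9c = a4
byte 4: ae ⊕ ef = 41
byte 5: 46 ⊕ 41 = 07
byte 6: e7 ⊕ 22 = c5
byte 7: 65 ⊕ 43 = 26
byte 8: 42 ⊕ 8f = cd
byte 9: ea ⊕ 9c = 76
byte 10: 10 ⊕ ef = ff
byte 11: b6 ⊕ 41 = f7
byte 12: a1 ⊕ 22 = 83
byte 13: 44 ⊕ 43 = 07
byte 14: 2a ⊕ 8f = a5

a037dba44107c526cd76fff78307a5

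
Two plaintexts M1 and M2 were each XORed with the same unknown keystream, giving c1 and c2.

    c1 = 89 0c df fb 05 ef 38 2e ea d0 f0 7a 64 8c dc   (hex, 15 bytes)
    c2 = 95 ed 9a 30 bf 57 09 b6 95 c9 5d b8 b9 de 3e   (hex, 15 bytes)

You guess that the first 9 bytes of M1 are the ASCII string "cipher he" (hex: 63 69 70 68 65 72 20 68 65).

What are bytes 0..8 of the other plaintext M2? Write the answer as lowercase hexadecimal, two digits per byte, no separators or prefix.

First, c1 ⊕ c2 = (M1 ⊕ K) ⊕ (M2 ⊕ K) = M1 ⊕ M2, so the key drops out. Then M2 = (M1 ⊕ M2) ⊕ M1 over the first 9 bytes.
byte 0: (89 ^ 95) ^ 63 = 1c ^ 63 = 7f
byte 1: (0c ^ ed) ^ 69 = e1 ^ 69 = 88
byte 2: (df ^ 9a) ^ 70 = 45 ^ 70 = 35
byte 3: (fb ^ 30) ^ 68 = cb ^ 68 = a3
byte 4: (05 ^ bf) ^ 65 = ba ^ 65 = df
byte 5: (ef ^ 57) ^ 72 = b8 ^ 72 = ca
byte 6: (38 ^ 09) ^ 20 = 31 ^ 20 = 11
byte 7: (2e ^ b6) ^ 68 = 98 ^ 68 = f0
byte 8: (ea ^ 95) ^ 65 = 7f ^ 65 = 1a

7f8835a3dfca11f01a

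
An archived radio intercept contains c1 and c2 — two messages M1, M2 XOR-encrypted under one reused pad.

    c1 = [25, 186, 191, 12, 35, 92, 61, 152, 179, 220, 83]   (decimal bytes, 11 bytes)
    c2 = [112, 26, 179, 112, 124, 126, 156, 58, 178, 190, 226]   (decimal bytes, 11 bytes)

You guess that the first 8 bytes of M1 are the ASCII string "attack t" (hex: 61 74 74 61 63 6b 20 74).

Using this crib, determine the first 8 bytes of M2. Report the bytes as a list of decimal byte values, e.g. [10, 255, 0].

[8, 212, 120, 29, 60, 73, 129, 214]

First, c1 ⊕ c2 = (M1 ⊕ K) ⊕ (M2 ⊕ K) = M1 ⊕ M2, so the key drops out. Then M2 = (M1 ⊕ M2) ⊕ M1 over the first 8 bytes.
byte 0: (19 XOR 70) XOR 61 = 69 XOR 61 = 08
byte 1: (ba XOR 1a) XOR 74 = a0 XOR 74 = d4
byte 2: (bf XOR b3) XOR 74 = 0c XOR 74 = 78
byte 3: (0c XOR 70) XOR 61 = 7c XOR 61 = 1d
byte 4: (23 XOR 7c) XOR 63 = 5f XOR 63 = 3c
byte 5: (5c XOR 7e) XOR 6b = 22 XOR 6b = 49
byte 6: (3d XOR 9c) XOR 20 = a1 XOR 20 = 81
byte 7: (98 XOR 3a) XOR 74 = a2 XOR 74 = d6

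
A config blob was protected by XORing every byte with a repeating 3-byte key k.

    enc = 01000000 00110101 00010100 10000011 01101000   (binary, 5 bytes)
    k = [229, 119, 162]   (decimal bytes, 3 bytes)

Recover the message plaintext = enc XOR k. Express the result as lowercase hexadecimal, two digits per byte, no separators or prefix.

The 3-byte key repeats, so the effective keystream is e5 77 a2 e5 77.
byte 0:  64 ⊕ 229 = 165
byte 1:  53 ⊕ 119 =  66
byte 2:  20 ⊕ 162 = 182
byte 3: 131 ⊕ 229 = 102
byte 4: 104 ⊕ 119 =  31

a542b6661f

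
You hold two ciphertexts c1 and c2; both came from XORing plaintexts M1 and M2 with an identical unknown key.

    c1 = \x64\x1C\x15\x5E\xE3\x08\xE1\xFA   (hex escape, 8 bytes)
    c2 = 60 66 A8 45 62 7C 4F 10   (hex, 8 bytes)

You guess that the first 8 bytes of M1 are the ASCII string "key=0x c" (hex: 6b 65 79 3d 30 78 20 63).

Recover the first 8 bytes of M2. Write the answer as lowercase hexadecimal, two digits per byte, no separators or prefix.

First, c1 ⊕ c2 = (M1 ⊕ K) ⊕ (M2 ⊕ K) = M1 ⊕ M2, so the key drops out. Then M2 = (M1 ⊕ M2) ⊕ M1 over the first 8 bytes.
byte 0: (64 xor 60) xor 6b = 04 xor 6b = 6f
byte 1: (1c xor 66) xor 65 = 7a xor 65 = 1f
byte 2: (15 xor a8) xor 79 = bd xor 79 = c4
byte 3: (5e xor 45) xor 3d = 1b xor 3d = 26
byte 4: (e3 xor 62) xor 30 = 81 xor 30 = b1
byte 5: (08 xor 7c) xor 78 = 74 xor 78 = 0c
byte 6: (e1 xor 4f) xor 20 = ae xor 20 = 8e
byte 7: (fa xor 10) xor 63 = ea xor 63 = 89

6f1fc426b10c8e89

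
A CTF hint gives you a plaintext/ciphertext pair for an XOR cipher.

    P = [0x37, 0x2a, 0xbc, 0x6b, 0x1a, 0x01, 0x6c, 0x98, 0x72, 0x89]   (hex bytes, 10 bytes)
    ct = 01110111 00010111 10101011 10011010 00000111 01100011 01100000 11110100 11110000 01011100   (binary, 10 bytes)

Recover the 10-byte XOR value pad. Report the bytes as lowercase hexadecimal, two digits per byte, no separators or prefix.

Since ct = P ⊕ pad, XORing both sides with P gives pad = P ⊕ ct.
37 ^ 77 = 40
2a ^ 17 = 3d
bc ^ ab = 17
6b ^ 9a = f1
1a ^ 07 = 1d
01 ^ 63 = 62
6c ^ 60 = 0c
98 ^ f4 = 6c
72 ^ f0 = 82
89 ^ 5c = d5

403d17f11d620c6c82d5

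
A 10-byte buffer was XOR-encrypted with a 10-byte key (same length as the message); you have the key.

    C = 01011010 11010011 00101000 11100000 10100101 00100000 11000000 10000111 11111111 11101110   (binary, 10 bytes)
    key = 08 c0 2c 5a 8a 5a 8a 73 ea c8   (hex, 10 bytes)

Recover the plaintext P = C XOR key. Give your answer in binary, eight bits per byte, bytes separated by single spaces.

XOR is its own inverse, so applying the key byte-wise gives the result directly.
5a xor 08 = 52
d3 xor c0 = 13
28 xor 2c = 04
e0 xor 5a = ba
a5 xor 8a = 2f
20 xor 5a = 7a
c0 xor 8a = 4a
87 xor 73 = f4
ff xor ea = 15
ee xor c8 = 26

01010010 00010011 00000100 10111010 00101111 01111010 01001010 11110100 00010101 00100110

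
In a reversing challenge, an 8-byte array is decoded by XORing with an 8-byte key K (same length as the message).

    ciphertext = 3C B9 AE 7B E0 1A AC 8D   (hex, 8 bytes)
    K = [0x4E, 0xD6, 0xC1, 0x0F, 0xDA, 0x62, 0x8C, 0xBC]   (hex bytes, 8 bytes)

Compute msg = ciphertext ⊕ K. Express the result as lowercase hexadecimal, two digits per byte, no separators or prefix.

726f6f743a782031

XOR is its own inverse, so applying the key byte-wise gives the result directly.
byte 0: 3c ^ 4e = 72
byte 1: b9 ^ d6 = 6f
byte 2: ae ^ c1 = 6f
byte 3: 7b ^ 0f = 74
byte 4: e0 ^ da = 3a
byte 5: 1a ^ 62 = 78
byte 6: ac ^ 8c = 20
byte 7: 8d ^ bc = 31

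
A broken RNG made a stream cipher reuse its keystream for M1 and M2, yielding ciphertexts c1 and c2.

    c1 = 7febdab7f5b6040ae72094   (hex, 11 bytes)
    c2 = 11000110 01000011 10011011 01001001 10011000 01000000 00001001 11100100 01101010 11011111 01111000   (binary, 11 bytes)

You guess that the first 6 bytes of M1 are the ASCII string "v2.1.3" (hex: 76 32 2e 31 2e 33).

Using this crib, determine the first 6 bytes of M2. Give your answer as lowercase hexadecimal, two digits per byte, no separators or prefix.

cf9a6fcf43c5

First, c1 ⊕ c2 = (M1 ⊕ K) ⊕ (M2 ⊕ K) = M1 ⊕ M2, so the key drops out. Then M2 = (M1 ⊕ M2) ⊕ M1 over the first 6 bytes.
byte 0: (7f ⊕ c6) ⊕ 76 = b9 ⊕ 76 = cf
byte 1: (eb ⊕ 43) ⊕ 32 = a8 ⊕ 32 = 9a
byte 2: (da ⊕ 9b) ⊕ 2e = 41 ⊕ 2e = 6f
byte 3: (b7 ⊕ 49) ⊕ 31 = fe ⊕ 31 = cf
byte 4: (f5 ⊕ 98) ⊕ 2e = 6d ⊕ 2e = 43
byte 5: (b6 ⊕ 40) ⊕ 33 = f6 ⊕ 33 = c5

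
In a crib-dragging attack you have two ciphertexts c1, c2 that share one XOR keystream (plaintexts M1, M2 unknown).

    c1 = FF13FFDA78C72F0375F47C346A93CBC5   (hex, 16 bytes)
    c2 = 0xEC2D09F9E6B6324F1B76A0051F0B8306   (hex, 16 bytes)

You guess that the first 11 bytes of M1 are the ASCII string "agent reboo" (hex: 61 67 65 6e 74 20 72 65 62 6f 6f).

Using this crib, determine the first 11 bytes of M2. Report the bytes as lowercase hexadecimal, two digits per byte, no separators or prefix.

7259934dea516f290cedb3

First, c1 ⊕ c2 = (M1 ⊕ K) ⊕ (M2 ⊕ K) = M1 ⊕ M2, so the key drops out. Then M2 = (M1 ⊕ M2) ⊕ M1 over the first 11 bytes.
byte 0: (ff ^ ec) ^ 61 = 13 ^ 61 = 72
byte 1: (13 ^ 2d) ^ 67 = 3e ^ 67 = 59
byte 2: (ff ^ 09) ^ 65 = f6 ^ 65 = 93
byte 3: (da ^ f9) ^ 6e = 23 ^ 6e = 4d
byte 4: (78 ^ e6) ^ 74 = 9e ^ 74 = ea
byte 5: (c7 ^ b6) ^ 20 = 71 ^ 20 = 51
byte 6: (2f ^ 32) ^ 72 = 1d ^ 72 = 6f
byte 7: (03 ^ 4f) ^ 65 = 4c ^ 65 = 29
byte 8: (75 ^ 1b) ^ 62 = 6e ^ 62 = 0c
byte 9: (f4 ^ 76) ^ 6f = 82 ^ 6f = ed
byte 10: (7c ^ a0) ^ 6f = dc ^ 6f = b3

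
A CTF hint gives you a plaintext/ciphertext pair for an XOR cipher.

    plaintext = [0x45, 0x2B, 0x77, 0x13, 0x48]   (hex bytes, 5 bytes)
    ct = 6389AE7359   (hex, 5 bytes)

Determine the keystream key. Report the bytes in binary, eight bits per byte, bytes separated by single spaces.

Since ct = plaintext ⊕ key, XORing both sides with plaintext gives key = plaintext ⊕ ct.
45 ^ 63 = 26
2b ^ 89 = a2
77 ^ ae = d9
13 ^ 73 = 60
48 ^ 59 = 11

00100110 10100010 11011001 01100000 00010001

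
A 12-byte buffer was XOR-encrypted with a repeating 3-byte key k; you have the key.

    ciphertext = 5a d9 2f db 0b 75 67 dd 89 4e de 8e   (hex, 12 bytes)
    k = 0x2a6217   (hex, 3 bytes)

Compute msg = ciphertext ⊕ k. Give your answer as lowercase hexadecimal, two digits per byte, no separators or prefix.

The 3-byte key repeats, so the effective keystream is 2a 62 17 2a 62 17 2a 62 17 2a 62 17.
byte 0:  90 ^  42 = 112
byte 1: 217 ^  98 = 187
byte 2:  47 ^  23 =  56
byte 3: 219 ^  42 = 241
byte 4:  11 ^  98 = 105
byte 5: 117 ^  23 =  98
byte 6: 103 ^  42 =  77
byte 7: 221 ^  98 = 191
byte 8: 137 ^  23 = 158
byte 9:  78 ^  42 = 100
byte 10: 222 ^  98 = 188
byte 11: 142 ^  23 = 153

70bb38f169624dbf9e64bc99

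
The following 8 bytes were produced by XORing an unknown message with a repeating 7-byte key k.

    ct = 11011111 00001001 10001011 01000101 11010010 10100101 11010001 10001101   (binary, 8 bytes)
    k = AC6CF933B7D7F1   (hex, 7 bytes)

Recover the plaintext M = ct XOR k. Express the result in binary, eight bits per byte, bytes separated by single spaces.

The 7-byte key repeats, so the effective keystream is ac 6c f9 33 b7 d7 f1 ac.
byte 0: df XOR ac = 73
byte 1: 09 XOR 6c = 65
byte 2: 8b XOR f9 = 72
byte 3: 45 XOR 33 = 76
byte 4: d2 XOR b7 = 65
byte 5: a5 XOR d7 = 72
byte 6: d1 XOR f1 = 20
byte 7: 8d XOR ac = 21

01110011 01100101 01110010 01110110 01100101 01110010 00100000 00100001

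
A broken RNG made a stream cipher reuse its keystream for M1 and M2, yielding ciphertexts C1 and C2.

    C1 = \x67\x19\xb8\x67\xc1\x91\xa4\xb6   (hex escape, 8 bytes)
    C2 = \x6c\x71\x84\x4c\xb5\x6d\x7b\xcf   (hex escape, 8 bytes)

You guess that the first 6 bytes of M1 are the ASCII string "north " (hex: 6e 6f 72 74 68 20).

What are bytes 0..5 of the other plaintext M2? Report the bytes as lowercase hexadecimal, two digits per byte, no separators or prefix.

65074e5f1cdc

First, C1 ⊕ C2 = (M1 ⊕ K) ⊕ (M2 ⊕ K) = M1 ⊕ M2, so the key drops out. Then M2 = (M1 ⊕ M2) ⊕ M1 over the first 6 bytes.
byte 0: (67 XOR 6c) XOR 6e = 0b XOR 6e = 65
byte 1: (19 XOR 71) XOR 6f = 68 XOR 6f = 07
byte 2: (b8 XOR 84) XOR 72 = 3c XOR 72 = 4e
byte 3: (67 XOR 4c) XOR 74 = 2b XOR 74 = 5f
byte 4: (c1 XOR b5) XOR 68 = 74 XOR 68 = 1c
byte 5: (91 XOR 6d) XOR 20 = fc XOR 20 = dc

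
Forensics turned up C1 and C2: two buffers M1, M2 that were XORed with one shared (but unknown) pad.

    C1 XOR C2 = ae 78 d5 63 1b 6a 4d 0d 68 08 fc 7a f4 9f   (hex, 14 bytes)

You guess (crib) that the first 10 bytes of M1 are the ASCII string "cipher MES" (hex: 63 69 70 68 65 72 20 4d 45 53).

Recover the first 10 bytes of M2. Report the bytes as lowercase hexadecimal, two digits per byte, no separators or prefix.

cd11a50b7e186d402d5b

Since C1 ⊕ C2 = M1 ⊕ M2, XORing with the guessed M1 bytes yields the corresponding M2 bytes: M2 = (C1 ⊕ C2) ⊕ M1.
byte 0: ae ⊕ 63 = cd
byte 1: 78 ⊕ 69 = 11
byte 2: d5 ⊕ 70 = a5
byte 3: 63 ⊕ 68 = 0b
byte 4: 1b ⊕ 65 = 7e
byte 5: 6a ⊕ 72 = 18
byte 6: 4d ⊕ 20 = 6d
byte 7: 0d ⊕ 4d = 40
byte 8: 68 ⊕ 45 = 2d
byte 9: 08 ⊕ 53 = 5b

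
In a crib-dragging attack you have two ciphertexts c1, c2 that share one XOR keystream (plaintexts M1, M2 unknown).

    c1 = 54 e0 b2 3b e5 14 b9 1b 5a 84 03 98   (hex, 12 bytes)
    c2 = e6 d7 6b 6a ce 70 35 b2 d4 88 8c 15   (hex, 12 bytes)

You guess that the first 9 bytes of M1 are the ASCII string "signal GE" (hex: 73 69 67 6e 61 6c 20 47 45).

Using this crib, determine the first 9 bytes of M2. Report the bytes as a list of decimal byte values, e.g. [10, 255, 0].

[193, 94, 190, 63, 74, 8, 172, 238, 203]

First, c1 ⊕ c2 = (M1 ⊕ K) ⊕ (M2 ⊕ K) = M1 ⊕ M2, so the key drops out. Then M2 = (M1 ⊕ M2) ⊕ M1 over the first 9 bytes.
byte 0: (54 xor e6) xor 73 = b2 xor 73 = c1
byte 1: (e0 xor d7) xor 69 = 37 xor 69 = 5e
byte 2: (b2 xor 6b) xor 67 = d9 xor 67 = be
byte 3: (3b xor 6a) xor 6e = 51 xor 6e = 3f
byte 4: (e5 xor ce) xor 61 = 2b xor 61 = 4a
byte 5: (14 xor 70) xor 6c = 64 xor 6c = 08
byte 6: (b9 xor 35) xor 20 = 8c xor 20 = ac
byte 7: (1b xor b2) xor 47 = a9 xor 47 = ee
byte 8: (5a xor d4) xor 45 = 8e xor 45 = cb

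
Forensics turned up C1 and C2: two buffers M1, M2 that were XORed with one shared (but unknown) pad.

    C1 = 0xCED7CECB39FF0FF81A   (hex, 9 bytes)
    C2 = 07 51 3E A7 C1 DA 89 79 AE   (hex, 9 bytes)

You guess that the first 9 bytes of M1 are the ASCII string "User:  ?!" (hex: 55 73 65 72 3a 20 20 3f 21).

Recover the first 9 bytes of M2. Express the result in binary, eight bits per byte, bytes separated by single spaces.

10011100 11110101 10010101 00011110 11000010 00000101 10100110 10111110 10010101

First, C1 ⊕ C2 = (M1 ⊕ K) ⊕ (M2 ⊕ K) = M1 ⊕ M2, so the key drops out. Then M2 = (M1 ⊕ M2) ⊕ M1 over the first 9 bytes.
byte 0: (ce xor 07) xor 55 = c9 xor 55 = 9c
byte 1: (d7 xor 51) xor 73 = 86 xor 73 = f5
byte 2: (ce xor 3e) xor 65 = f0 xor 65 = 95
byte 3: (cb xor a7) xor 72 = 6c xor 72 = 1e
byte 4: (39 xor c1) xor 3a = f8 xor 3a = c2
byte 5: (ff xor da) xor 20 = 25 xor 20 = 05
byte 6: (0f xor 89) xor 20 = 86 xor 20 = a6
byte 7: (f8 xor 79) xor 3f = 81 xor 3f = be
byte 8: (1a xor ae) xor 21 = b4 xor 21 = 95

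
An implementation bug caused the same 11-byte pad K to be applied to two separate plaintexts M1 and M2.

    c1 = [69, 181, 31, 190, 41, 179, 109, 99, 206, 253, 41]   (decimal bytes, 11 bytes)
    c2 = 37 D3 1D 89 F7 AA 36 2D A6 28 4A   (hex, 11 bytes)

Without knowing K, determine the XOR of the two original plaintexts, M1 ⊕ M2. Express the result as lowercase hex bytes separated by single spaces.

72 66 02 37 de 19 5b 4e 68 d5 63

c1 ⊕ c2 = (M1 ⊕ K) ⊕ (M2 ⊕ K) = M1 ⊕ M2 — the shared key cancels under XOR.
45 ⊕ 37 = 72
b5 ⊕ d3 = 66
1f ⊕ 1d = 02
be ⊕ 89 = 37
29 ⊕ f7 = de
b3 ⊕ aa = 19
6d ⊕ 36 = 5b
63 ⊕ 2d = 4e
ce ⊕ a6 = 68
fd ⊕ 28 = d5
29 ⊕ 4a = 63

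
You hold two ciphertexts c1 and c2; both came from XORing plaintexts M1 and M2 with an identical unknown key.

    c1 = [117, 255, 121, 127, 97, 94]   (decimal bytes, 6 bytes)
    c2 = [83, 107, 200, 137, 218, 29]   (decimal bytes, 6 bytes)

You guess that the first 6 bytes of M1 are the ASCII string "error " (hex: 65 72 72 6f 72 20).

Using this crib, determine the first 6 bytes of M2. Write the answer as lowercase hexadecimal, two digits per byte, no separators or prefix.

43e6c399c963

First, c1 ⊕ c2 = (M1 ⊕ K) ⊕ (M2 ⊕ K) = M1 ⊕ M2, so the key drops out. Then M2 = (M1 ⊕ M2) ⊕ M1 over the first 6 bytes.
byte 0: (75 XOR 53) XOR 65 = 26 XOR 65 = 43
byte 1: (ff XOR 6b) XOR 72 = 94 XOR 72 = e6
byte 2: (79 XOR c8) XOR 72 = b1 XOR 72 = c3
byte 3: (7f XOR 89) XOR 6f = f6 XOR 6f = 99
byte 4: (61 XOR da) XOR 72 = bb XOR 72 = c9
byte 5: (5e XOR 1d) XOR 20 = 43 XOR 20 = 63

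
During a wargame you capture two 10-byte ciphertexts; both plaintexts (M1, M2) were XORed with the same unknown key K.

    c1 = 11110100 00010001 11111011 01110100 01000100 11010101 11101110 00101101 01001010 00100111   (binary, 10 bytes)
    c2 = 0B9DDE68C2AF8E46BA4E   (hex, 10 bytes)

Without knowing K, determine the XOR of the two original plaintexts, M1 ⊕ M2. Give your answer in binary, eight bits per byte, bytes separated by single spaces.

11111111 10001100 00100101 00011100 10000110 01111010 01100000 01101011 11110000 01101001

c1 ⊕ c2 = (M1 ⊕ K) ⊕ (M2 ⊕ K) = M1 ⊕ M2 — the shared key cancels under XOR.
byte 0: 244 ⊕  11 = 255
byte 1:  17 ⊕ 157 = 140
byte 2: 251 ⊕ 222 =  37
byte 3: 116 ⊕ 104 =  28
byte 4:  68 ⊕ 194 = 134
byte 5: 213 ⊕ 175 = 122
byte 6: 238 ⊕ 142 =  96
byte 7:  45 ⊕  70 = 107
byte 8:  74 ⊕ 186 = 240
byte 9:  39 ⊕  78 = 105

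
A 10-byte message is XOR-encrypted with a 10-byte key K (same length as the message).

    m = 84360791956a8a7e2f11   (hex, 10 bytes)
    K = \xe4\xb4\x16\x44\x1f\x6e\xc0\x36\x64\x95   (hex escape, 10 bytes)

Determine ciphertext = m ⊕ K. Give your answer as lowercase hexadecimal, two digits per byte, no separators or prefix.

608211d58a044a484b84

XOR is its own inverse, so applying the key byte-wise gives the result directly.
byte 0: 84 xor e4 = 60
byte 1: 36 xor b4 = 82
byte 2: 07 xor 16 = 11
byte 3: 91 xor 44 = d5
byte 4: 95 xor 1f = 8a
byte 5: 6a xor 6e = 04
byte 6: 8a xor c0 = 4a
byte 7: 7e xor 36 = 48
byte 8: 2f xor 64 = 4b
byte 9: 11 xor 95 = 84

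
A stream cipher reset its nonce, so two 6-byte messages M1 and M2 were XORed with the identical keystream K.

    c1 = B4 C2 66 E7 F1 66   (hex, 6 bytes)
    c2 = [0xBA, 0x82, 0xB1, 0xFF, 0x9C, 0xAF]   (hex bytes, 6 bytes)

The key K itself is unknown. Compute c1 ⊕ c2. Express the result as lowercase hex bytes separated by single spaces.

0e 40 d7 18 6d c9

c1 ⊕ c2 = (M1 ⊕ K) ⊕ (M2 ⊕ K) = M1 ⊕ M2 — the shared key cancels under XOR.
b4 ^ ba = 0e
c2 ^ 82 = 40
66 ^ b1 = d7
e7 ^ ff = 18
f1 ^ 9c = 6d
66 ^ af = c9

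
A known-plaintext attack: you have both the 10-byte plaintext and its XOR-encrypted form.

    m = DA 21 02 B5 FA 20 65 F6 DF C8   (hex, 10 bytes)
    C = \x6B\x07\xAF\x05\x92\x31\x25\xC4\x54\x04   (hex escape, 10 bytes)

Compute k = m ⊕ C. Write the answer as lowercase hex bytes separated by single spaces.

Since C = m ⊕ k, XORing both sides with m gives k = m ⊕ C.
byte 0: da ^ 6b = b1
byte 1: 21 ^ 07 = 26
byte 2: 02 ^ af = ad
byte 3: b5 ^ 05 = b0
byte 4: fa ^ 92 = 68
byte 5: 20 ^ 31 = 11
byte 6: 65 ^ 25 = 40
byte 7: f6 ^ c4 = 32
byte 8: df ^ 54 = 8b
byte 9: c8 ^ 04 = cc

b1 26 ad b0 68 11 40 32 8b cc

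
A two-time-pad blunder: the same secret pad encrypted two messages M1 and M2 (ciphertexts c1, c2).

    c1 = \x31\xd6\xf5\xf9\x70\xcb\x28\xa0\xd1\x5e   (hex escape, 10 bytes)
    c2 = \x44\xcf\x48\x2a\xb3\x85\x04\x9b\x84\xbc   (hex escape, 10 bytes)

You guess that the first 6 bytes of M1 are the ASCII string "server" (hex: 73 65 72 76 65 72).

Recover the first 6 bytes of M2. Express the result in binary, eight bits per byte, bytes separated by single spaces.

00000110 01111100 11001111 10100101 10100110 00111100

First, c1 ⊕ c2 = (M1 ⊕ K) ⊕ (M2 ⊕ K) = M1 ⊕ M2, so the key drops out. Then M2 = (M1 ⊕ M2) ⊕ M1 over the first 6 bytes.
byte 0: (31 ^ 44) ^ 73 = 75 ^ 73 = 06
byte 1: (d6 ^ cf) ^ 65 = 19 ^ 65 = 7c
byte 2: (f5 ^ 48) ^ 72 = bd ^ 72 = cf
byte 3: (f9 ^ 2a) ^ 76 = d3 ^ 76 = a5
byte 4: (70 ^ b3) ^ 65 = c3 ^ 65 = a6
byte 5: (cb ^ 85) ^ 72 = 4e ^ 72 = 3c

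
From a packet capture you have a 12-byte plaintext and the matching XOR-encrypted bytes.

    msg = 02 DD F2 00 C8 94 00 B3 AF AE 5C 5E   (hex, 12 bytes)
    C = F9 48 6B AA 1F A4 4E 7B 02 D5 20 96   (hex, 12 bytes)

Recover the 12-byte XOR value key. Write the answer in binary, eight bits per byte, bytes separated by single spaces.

11111011 10010101 10011001 10101010 11010111 00110000 01001110 11001000 10101101 01111011 01111100 11001000

Since C = msg ⊕ key, XORing both sides with msg gives key = msg ⊕ C.
00000010 ⊕ 11111001 = 11111011
11011101 ⊕ 01001000 = 10010101
11110010 ⊕ 01101011 = 10011001
00000000 ⊕ 10101010 = 10101010
11001000 ⊕ 00011111 = 11010111
10010100 ⊕ 10100100 = 00110000
00000000 ⊕ 01001110 = 01001110
10110011 ⊕ 01111011 = 11001000
10101111 ⊕ 00000010 = 10101101
10101110 ⊕ 11010101 = 01111011
01011100 ⊕ 00100000 = 01111100
01011110 ⊕ 10010110 = 11001000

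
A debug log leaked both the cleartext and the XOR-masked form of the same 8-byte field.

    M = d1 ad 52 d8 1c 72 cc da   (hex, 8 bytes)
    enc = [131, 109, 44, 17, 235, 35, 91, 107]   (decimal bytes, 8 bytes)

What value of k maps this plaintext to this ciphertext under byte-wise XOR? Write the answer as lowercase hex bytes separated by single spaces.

52 c0 7e c9 f7 51 97 b1

Since enc = M ⊕ k, XORing both sides with M gives k = M ⊕ enc.
11010001 ^ 10000011 = 01010010
10101101 ^ 01101101 = 11000000
01010010 ^ 00101100 = 01111110
11011000 ^ 00010001 = 11001001
00011100 ^ 11101011 = 11110111
01110010 ^ 00100011 = 01010001
11001100 ^ 01011011 = 10010111
11011010 ^ 01101011 = 10110001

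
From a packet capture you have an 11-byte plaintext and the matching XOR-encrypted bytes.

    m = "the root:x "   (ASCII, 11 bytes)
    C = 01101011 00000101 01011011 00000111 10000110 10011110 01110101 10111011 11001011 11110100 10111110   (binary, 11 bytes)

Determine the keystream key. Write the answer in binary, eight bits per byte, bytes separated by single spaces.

Since C = m ⊕ key, XORing both sides with m gives key = m ⊕ C.
74 ^ 6b = 1f
68 ^ 05 = 6d
65 ^ 5b = 3e
20 ^ 07 = 27
72 ^ 86 = f4
6f ^ 9e = f1
6f ^ 75 = 1a
74 ^ bb = cf
3a ^ cb = f1
78 ^ f4 = 8c
20 ^ be = 9e

00011111 01101101 00111110 00100111 11110100 11110001 00011010 11001111 11110001 10001100 10011110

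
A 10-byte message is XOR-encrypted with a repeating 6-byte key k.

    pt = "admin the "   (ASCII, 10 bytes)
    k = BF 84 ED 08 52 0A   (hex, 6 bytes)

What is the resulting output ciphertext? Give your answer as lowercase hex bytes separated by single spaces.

The 6-byte key repeats, so the effective keystream is bf 84 ed 08 52 0a bf 84 ed 08.
byte 0: 61 ^ bf = de
byte 1: 64 ^ 84 = e0
byte 2: 6d ^ ed = 80
byte 3: 69 ^ 08 = 61
byte 4: 6e ^ 52 = 3c
byte 5: 20 ^ 0a = 2a
byte 6: 74 ^ bf = cb
byte 7: 68 ^ 84 = ec
byte 8: 65 ^ ed = 88
byte 9: 20 ^ 08 = 28

de e0 80 61 3c 2a cb ec 88 28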